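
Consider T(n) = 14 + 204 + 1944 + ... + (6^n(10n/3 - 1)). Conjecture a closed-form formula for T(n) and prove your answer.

T(n) = 2·6^n(2n - 1) + 2

We claim T(n) = 2·6^n(2n - 1) + 2 for all n ≥ 1.
When n = 1: T(1) = 14, and the closed form gives 14. They agree.
Inductive step: assume the claim holds for n = r, so T(r) = 2·6^r(2r - 1) + 2.
Then T(r+1) = T(r) + (6^r(20r + 14)) = (2·6^r(2r - 1) + 2) + (6^r(20r + 14)).
Simplifying, T(r+1) = 24·6^r·r + 12·6^r + 2 = 2·6^(r+1)(2(r+1) - 1) + 2,
which is the closed form with n = r+1.
Hence, by induction on n, the claim holds for every n ≥ 1.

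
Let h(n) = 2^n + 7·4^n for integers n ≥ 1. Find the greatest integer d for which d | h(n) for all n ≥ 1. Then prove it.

d = 2

Computing the first values: h(1) = 30 and h(2) = 116; gcd(30, 116) = 2, so d ≤ 2.
We prove 2 | 2^n + 7·4^n for all n ≥ 1 by induction on n.
When n = 1: h(1) = 30 = 2·(15), so 2 | h(1).
Inductive step: suppose the statement holds for some k ≥ 1, i.e. 2 | h(k). Then
h(k+1) − 4·h(k) = (2^(k+1) + 7·4^(k+1)) − 4·(2^k + 7·4^k) = (1)·2^k·(2 − 4) = (-2)·2^k. Since 2 | h(k) by the inductive hypothesis, 2 | 4·h(k); and 2 | -2 since -2 = 2·-1. Therefore 2 | h(k+1).
By the principle of mathematical induction, the result holds for all n ≥ 1.
Therefore the largest such d is 2.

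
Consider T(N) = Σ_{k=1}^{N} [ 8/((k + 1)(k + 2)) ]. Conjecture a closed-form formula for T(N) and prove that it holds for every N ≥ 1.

We claim T(N) = 4N/(N + 2) for all N ≥ 1.
For the base case N = 1: T(1) = 4/3, and the closed form gives 4/3. They agree.
Suppose the result is true for N = k, so T(k) = 4k/(k + 2).
Then T(k+1) = T(k) + (8/((k + 2)(k + 3))) = (4k/(k + 2)) + (8/((k + 2)(k + 3))).
Simplifying, T(k+1) = 4(k + 1)/(k + 3) = 4(k+1)/((k+1) + 2),
which is the closed form with N = k+1.
This completes the induction.

T(N) = 4N/(N + 2)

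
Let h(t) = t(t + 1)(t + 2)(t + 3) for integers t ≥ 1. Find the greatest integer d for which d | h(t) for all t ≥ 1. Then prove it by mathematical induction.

Computing the first values: h(1) = 24 and h(2) = 120; gcd(24, 120) = 24, so d ≤ 24.
We prove 24 | t(t + 1)(t + 2)(t + 3) for all t ≥ 1 by induction on t.
For the base case t = 1: h(1) = 24 = 24·(1), so 24 | h(1).
Inductive step: suppose the statement holds for some m ≥ 1, i.e. 24 | h(m). Then
h(m+1) − h(m) = (m+1)·(m+2)·(m+3)·(m+4) − m·(m+1)·(m+2)·(m+3) = (m+1)·(m+2)·(m+3)·[(m+4) − m] = 4·(m+1)·(m+2)·(m+3). The product of 3 consecutive integers is divisible by (3)! = 6, so h(m+1) − h(m) is divisible by 4·6 = 24. By the inductive hypothesis 24 | h(m), hence 24 | h(m+1).
This completes the induction.
Therefore the largest such d is 24.

d = 24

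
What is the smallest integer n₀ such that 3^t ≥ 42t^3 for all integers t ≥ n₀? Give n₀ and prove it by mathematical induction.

n₀ = 10

At t = 9: 19683 < 30618, so the inequality fails and n₀ ≥ 10. We prove 3^t ≥ 42t^3 for all t ≥ 10.
Base case (t = 10): 3^t = 59049 and 42t^3 = 42000, so 59049 ≥ 42000.
Suppose the result is true for t = i, so 3^i ≥ 42i^3.
Then 3^(i + 1) = 3·(3^i) ≥ 3·(42i^3).
Also, for i ≥ 10 we have 3·(42i^3) ≥ 42(i+1)^3, since 3 ≥ (1 + 1/i)^3 for all i ≥ 10.
Combining, 3^(i + 1) ≥ 42(i+1)^3.
By the principle of mathematical induction, the result holds for all t ≥ 10.
Hence the smallest such n₀ is 10.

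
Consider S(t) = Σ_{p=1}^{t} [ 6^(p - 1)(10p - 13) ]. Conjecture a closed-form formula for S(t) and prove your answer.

We claim S(t) = 6^t(2t - 3) + 3 for all t ≥ 1.
Base case (t = 1): S(1) = -3, and the closed form gives -3. They agree.
For the inductive step, assume it holds for an arbitrary p ≥ 1, so S(p) = 6^p(2p - 3) + 3.
Then S(p+1) = S(p) + (6^p(10p - 3)) = (6^p(2p - 3) + 3) + (6^p(10p - 3)).
Simplifying, S(p+1) = 12·6^p·p - 6·6^p + 3 = 6^(p+1)(2(p+1) - 3) + 3,
which is the closed form with t = p+1.
By the principle of mathematical induction, the result holds for all t ≥ 1.

S(t) = 6^t(2t - 3) + 3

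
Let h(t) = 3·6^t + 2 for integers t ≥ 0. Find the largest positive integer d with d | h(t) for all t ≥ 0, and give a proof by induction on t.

d = 5

Computing the first values: h(0) = 5 and h(1) = 20; gcd(5, 20) = 5, so d ≤ 5.
We prove 5 | 3·6^t + 2 for all t ≥ 0 by induction on t.
When t = 0: h(0) = 5 = 5·(1), so 5 | h(0).
Inductive step: suppose the statement holds for some k ≥ 0, i.e. 5 | h(k). Then
h(k+1) = 3·6^(k+1) + 2 = 6·(3·6^k + 2) - 10 = 6·h(k) - 10. The first term is divisible by 5 by the inductive hypothesis, and -10 is divisible by 5. Hence 5 | h(k+1).
By induction, the statement is established for all t ≥ 0.
Therefore the largest such d is 5.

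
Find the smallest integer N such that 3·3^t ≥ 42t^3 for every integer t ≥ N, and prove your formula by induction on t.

N = 9

At t = 8: 19683 < 21504, so the inequality fails and N ≥ 9. We prove 3·3^t ≥ 42t^3 for all t ≥ 9.
Base case (t = 9): 3·3^t = 59049 and 42t^3 = 30618, so 59049 ≥ 30618.
Suppose the result is true for t = r, so 3·3^r ≥ 42r^3.
Then 3·3^(r + 1) = 3·(3·3^r) ≥ 3·(42r^3).
Also, for r ≥ 9 we have 3·(42r^3) ≥ 42(r+1)^3, since 3 ≥ (1 + 1/r)^3 for all r ≥ 9.
Combining, 3·3^(r + 1) ≥ 42(r+1)^3.
By the principle of mathematical induction, the result holds for all t ≥ 9.
Hence the smallest such N is 9.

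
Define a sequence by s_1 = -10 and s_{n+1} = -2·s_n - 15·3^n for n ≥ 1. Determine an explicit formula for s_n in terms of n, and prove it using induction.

s_n = -(-2)^(n - 1) - 3^(n + 1)

Computing the first terms: s_1 = -10, s_2 = -25, s_3 = -85. This suggests s_n = -(-2)^(n - 1) - 3^(n + 1).
For the base case n = 1: the formula gives -10 = -10 = s_1.
Suppose the result is true for n = i, so s_i = -(-2)^(i - 1) - 3^(i + 1).
Then s_{i+1} = -2·s_i - 15·3^i = -2·(-(-2)^(i - 1) - 3^(i + 1)) - 15·3^i = -(-2)^i - 3^(i + 2) = -(-2)^((i+1) - 1) - 3^((i+1) + 1),
which is the claimed formula at n = i+1.
By the principle of mathematical induction, the result holds for all n ≥ 1.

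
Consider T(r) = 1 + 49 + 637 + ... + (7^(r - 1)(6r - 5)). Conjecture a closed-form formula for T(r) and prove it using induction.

T(r) = 7^r(r - 1) + 1

We claim T(r) = 7^r(r - 1) + 1 for all r ≥ 1.
For the base case r = 1: T(1) = 1, and the closed form gives 1. They agree.
Suppose the result is true for r = m, so T(m) = 7^m(m - 1) + 1.
Then T(m+1) = T(m) + (7^m(6m + 1)) = (7^m(m - 1) + 1) + (7^m(6m + 1)).
Simplifying, T(m+1) = 7^(m + 1)m + 1 = 7^(m+1)((m+1) - 1) + 1,
which is the closed form with r = m+1.
By the principle of mathematical induction, the result holds for all r ≥ 1.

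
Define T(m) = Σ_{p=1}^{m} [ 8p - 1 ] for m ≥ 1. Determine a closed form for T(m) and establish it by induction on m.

T(m) = m(4m + 3)

We claim T(m) = m(4m + 3) for all m ≥ 1.
Base step (m = 1): T(1) = 7, and the closed form gives 7. They agree.
For the inductive step, assume it holds for an arbitrary p ≥ 1, so T(p) = p(4p + 3).
Then T(p+1) = T(p) + (8p + 7) = (p(4p + 3)) + (8p + 7).
Simplifying, T(p+1) = (p + 1)(4p + 7) = (p+1)(4(p+1) + 3),
which is the closed form with m = p+1.
Hence, by induction on m, the claim holds for every m ≥ 1.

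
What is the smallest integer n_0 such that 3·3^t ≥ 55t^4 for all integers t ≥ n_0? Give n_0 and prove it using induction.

At t = 11: 531441 < 805255, so the inequality fails and n_0 ≥ 12. We prove 3·3^t ≥ 55t^4 for all t ≥ 12.
When t = 12: 3·3^t = 1594323 and 55t^4 = 1140480, so 1594323 ≥ 1140480.
Inductive step: assume the claim holds for t = r, so 3·3^r ≥ 55r^4.
Then 3·3^(r + 1) = 3·(3·3^r) ≥ 3·(55r^4).
Also, for r ≥ 12 we have 3·(55r^4) ≥ 55(r+1)^4, since 3 ≥ (1 + 1/r)^4 for all r ≥ 12.
Combining, 3·3^(r + 1) ≥ 55(r+1)^4.
By induction, the statement is established for all t ≥ 12.
Hence the smallest such n_0 is 12.

n_0 = 12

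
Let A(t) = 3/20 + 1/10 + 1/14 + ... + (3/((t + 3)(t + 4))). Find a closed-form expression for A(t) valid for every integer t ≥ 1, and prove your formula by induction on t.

A(t) = 3t/(4(t + 4))

We claim A(t) = 3t/(4(t + 4)) for all t ≥ 1.
For the base case t = 1: A(1) = 3/20, and the closed form gives 3/20. They agree.
For the inductive step, assume it holds for an arbitrary p ≥ 1, so A(p) = 3p/(4(p + 4)).
Then A(p+1) = A(p) + (3/((p + 4)(p + 5))) = (3p/(4(p + 4))) + (3/((p + 4)(p + 5))).
Simplifying, A(p+1) = 3(p + 1)/(4(p + 5)) = 3(p+1)/(4((p+1) + 4)),
which is the closed form with t = p+1.
By the principle of mathematical induction, the result holds for all t ≥ 1.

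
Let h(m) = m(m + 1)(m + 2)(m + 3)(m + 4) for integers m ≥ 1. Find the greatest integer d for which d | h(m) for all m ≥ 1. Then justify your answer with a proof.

Computing the first values: h(1) = 120 and h(2) = 720; gcd(120, 720) = 120, so d ≤ 120.
We prove 120 | m(m + 1)(m + 2)(m + 3)(m + 4) for all m ≥ 1 by induction on m.
Base step (m = 1): h(1) = 120 = 120·(1), so 120 | h(1).
Inductive step: assume the claim holds for m = p, i.e. 120 | h(p). Then
h(p+1) − h(p) = (p+1)·(p+2)·(p+3)·(p+4)·(p+5) − p·(p+1)·(p+2)·(p+3)·(p+4) = (p+1)·(p+2)·(p+3)·(p+4)·[(p+5) − p] = 5·(p+1)·(p+2)·(p+3)·(p+4). The product of 4 consecutive integers is divisible by (4)! = 24, so h(p+1) − h(p) is divisible by 5·24 = 120. By the inductive hypothesis 120 | h(p), hence 120 | h(p+1).
Hence, by induction on m, the claim holds for every m ≥ 1.
Therefore the largest such d is 120.

d = 120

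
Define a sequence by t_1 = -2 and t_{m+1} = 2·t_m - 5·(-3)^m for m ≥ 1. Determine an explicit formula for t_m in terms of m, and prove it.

Computing the first terms: t_1 = -2, t_2 = 11, t_3 = -23. This suggests t_m = (-3)^m + 2^(m - 1).
When m = 1: the formula gives -2 = -2 = t_1.
Suppose the result is true for m = j, so t_j = (-3)^j + 2^(j - 1).
Then t_{j+1} = 2·t_j - 5·(-3)^j = 2·((-3)^j + 2^(j - 1)) - 5·(-3)^j = (-3)^(j + 1) + 2^j = (-3)^(j+1) + 2^((j+1) - 1),
which is the claimed formula at m = j+1.
This completes the induction.

t_m = (-3)^m + 2^(m - 1)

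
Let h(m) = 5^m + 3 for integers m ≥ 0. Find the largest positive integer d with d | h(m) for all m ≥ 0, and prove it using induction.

Computing the first values: h(0) = 4 and h(1) = 8; gcd(4, 8) = 4, so d ≤ 4.
We prove 4 | 5^m + 3 for all m ≥ 0 by induction on m.
Base case (m = 0): h(0) = 4 = 4·(1), so 4 | h(0).
For the inductive step, assume it holds for an arbitrary p ≥ 0, i.e. 4 | h(p). Then
h(p+1) = 5^(p+1) + 3 = 5·(5^p + 3) - 12 = 5·h(p) - 12. The first term is divisible by 4 by the inductive hypothesis, and -12 is divisible by 4. Hence 4 | h(p+1).
By the principle of mathematical induction, the result holds for all m ≥ 0.
Therefore the largest such d is 4.

d = 4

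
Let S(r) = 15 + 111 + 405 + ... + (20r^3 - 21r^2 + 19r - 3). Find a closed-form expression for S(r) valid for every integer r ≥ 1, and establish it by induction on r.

We claim S(r) = r(5r^3 + 3r^2 + 4r + 3) for all r ≥ 1.
Base step (r = 1): S(1) = 15, and the closed form gives 15. They agree.
Inductive step: suppose the statement holds for some k ≥ 1, so S(k) = k(5k^3 + 3k^2 + 4k + 3).
Then S(k+1) = S(k) + (20k^3 + 39k^2 + 37k + 15) = (k(5k^3 + 3k^2 + 4k + 3)) + (20k^3 + 39k^2 + 37k + 15).
Simplifying, S(k+1) = (k + 1)(5k^3 + 18k^2 + 25k + 15) = (k+1)(5(k+1)^3 + 3(k+1)^2 + 4(k+1) + 3),
which is the closed form with r = k+1.
By induction, the statement is established for all r ≥ 1.

S(r) = r(5r^3 + 3r^2 + 4r + 3)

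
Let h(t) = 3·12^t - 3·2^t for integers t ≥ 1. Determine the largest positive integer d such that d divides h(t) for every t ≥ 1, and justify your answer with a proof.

Computing the first values: h(1) = 30 and h(2) = 420; gcd(30, 420) = 30, so d ≤ 30.
We prove 30 | 3·12^t - 3·2^t for all t ≥ 1 by induction on t.
Base step (t = 1): h(1) = 30 = 30·(1), so 30 | h(1).
Inductive step: assume the claim holds for t = r, i.e. 30 | h(r). Then
h(r+1) − 12·h(r) = (3·12^(r+1) - 3·2^(r+1)) − 12·(3·12^r - 3·2^r) = (-3)·2^r·(2 − 12) = (30)·2^r. Since 30 | h(r) by the inductive hypothesis, 30 | 12·h(r); and 30 | 30 since 30 = 30·1. Therefore 30 | h(r+1).
Hence, by induction on t, the claim holds for every t ≥ 1.
Therefore the largest such d is 30.

d = 30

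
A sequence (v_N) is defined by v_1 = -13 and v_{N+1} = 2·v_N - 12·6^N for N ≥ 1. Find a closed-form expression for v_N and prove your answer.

v_N = 5·2^(N - 1) - 3·6^N

Computing the first terms: v_1 = -13, v_2 = -98, v_3 = -628. This suggests v_N = 5·2^(N - 1) - 3·6^N.
For the base case N = 1: the formula gives -13 = -13 = v_1.
Suppose the result is true for N = p, so v_p = 5·2^(p - 1) - 3·6^p.
Then v_{p+1} = 2·v_p - 12·6^p = 2·(5·2^(p - 1) - 3·6^p) - 12·6^p = 5·2^p - 3·6^(p + 1) = 5·2^((p+1) - 1) - 3·6^(p+1),
which is the claimed formula at N = p+1.
By the principle of mathematical induction, the result holds for all N ≥ 1.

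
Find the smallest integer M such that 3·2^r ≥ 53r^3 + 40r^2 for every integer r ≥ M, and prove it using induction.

At r = 16: 196608 < 227328, so the inequality fails and M ≥ 17. We prove 3·2^r ≥ 53r^3 + 40r^2 for all r ≥ 17.
When r = 17: 3·2^r = 393216 and 53r^3 + 40r^2 = 271949, so 393216 ≥ 271949.
Inductive step: suppose the statement holds for some i ≥ 17, so 3·2^i ≥ 53i^3 + 40i^2.
Then 3·2^(i + 1) = 2·(3·2^i) ≥ 2·(53i^3 + 40i^2).
Also, for i ≥ 17 we have 2·(53i^3 + 40i^2) ≥ 53(i+1)^3 + 40(i+1)^2, since 2·(53i^3 + 40i^2) − (53(i+1)^3 + 40(i+1)^2) = 53i^3 - 119i^2 - 239i - 93, which is nonnegative for all i ≥ 17.
Combining, 3·2^(i + 1) ≥ 53(i+1)^3 + 40(i+1)^2.
Hence, by induction on r, the claim holds for every r ≥ 17.
Hence the smallest such M is 17.

M = 17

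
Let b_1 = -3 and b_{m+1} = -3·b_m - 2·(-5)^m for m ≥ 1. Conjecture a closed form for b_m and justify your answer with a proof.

b_m = 2(-3)^(m - 1) + (-5)^m

Computing the first terms: b_1 = -3, b_2 = 19, b_3 = -107. This suggests b_m = 2(-3)^(m - 1) + (-5)^m.
For the base case m = 1: the formula gives -3 = -3 = b_1.
For the inductive step, assume it holds for an arbitrary k ≥ 1, so b_k = 2(-3)^(k - 1) + (-5)^k.
Then b_{k+1} = -3·b_k - 2·(-5)^k = -3·(2(-3)^(k - 1) + (-5)^k) - 2·(-5)^k = 2(-3)^k + (-5)^(k + 1) = 2(-3)^((k+1) - 1) + (-5)^(k+1),
which is the claimed formula at m = k+1.
By the principle of mathematical induction, the result holds for all m ≥ 1.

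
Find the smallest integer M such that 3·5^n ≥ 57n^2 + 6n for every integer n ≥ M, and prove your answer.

M = 4

At n = 3: 375 < 531, so the inequality fails and M ≥ 4. We prove 3·5^n ≥ 57n^2 + 6n for all n ≥ 4.
When n = 4: 3·5^n = 1875 and 57n^2 + 6n = 936, so 1875 ≥ 936.
Inductive step: assume the claim holds for n = i, so 3·5^i ≥ 57i^2 + 6i.
Then 3·5^(i + 1) = 5·(3·5^i) ≥ 5·(57i^2 + 6i).
Also, for i ≥ 4 we have 5·(57i^2 + 6i) ≥ 57(i+1)^2 + 6(i+1), since 5·(57i^2 + 6i) − (57(i+1)^2 + 6(i+1)) = 228i^2 - 90i - 63, which is nonnegative for all i ≥ 4.
Combining, 3·5^(i + 1) ≥ 57(i+1)^2 + 6(i+1).
By the principle of mathematical induction, the result holds for all n ≥ 4.
Hence the smallest such M is 4.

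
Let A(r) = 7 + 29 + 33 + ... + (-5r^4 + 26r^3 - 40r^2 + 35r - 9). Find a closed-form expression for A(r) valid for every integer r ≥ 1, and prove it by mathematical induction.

We claim A(r) = -r(r^4 - 4r^3 + 2r^2 - 4r - 2) for all r ≥ 1.
When r = 1: A(1) = 7, and the closed form gives 7. They agree.
Inductive step: suppose the statement holds for some i ≥ 1, so A(i) = i(-i^4 + 4i^3 - 2i^2 + 4i + 2).
Then A(i+1) = A(i) + (-5i^4 + 6i^3 + 8i^2 + 13i + 7) = (i(-i^4 + 4i^3 - 2i^2 + 4i + 2)) + (-5i^4 + 6i^3 + 8i^2 + 13i + 7).
Simplifying, A(i+1) = -(i + 1)(i^4 - 4i^2 - 8i - 7) = -(i+1)((i+1)^4 - 4(i+1)^3 + 2(i+1)^2 - 4(i+1) - 2),
which is the closed form with r = i+1.
By the principle of mathematical induction, the result holds for all r ≥ 1.

A(r) = -r(r^4 - 4r^3 + 2r^2 - 4r - 2)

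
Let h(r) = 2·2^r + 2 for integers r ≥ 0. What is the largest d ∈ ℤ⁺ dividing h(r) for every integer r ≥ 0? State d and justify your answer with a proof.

d = 2

Computing the first values: h(0) = 4 and h(1) = 6; gcd(4, 6) = 2, so d ≤ 2.
We prove 2 | 2·2^r + 2 for all r ≥ 0 by induction on r.
Base case (r = 0): h(0) = 4 = 2·(2), so 2 | h(0).
Inductive step: assume the claim holds for r = j, i.e. 2 | h(j). Then
h(j+1) = 2·2^(j+1) + 2 = 2·(2·2^j + 2) - 2 = 2·h(j) - 2. The first term is divisible by 2 by the inductive hypothesis, and -2 is divisible by 2. Hence 2 | h(j+1).
Hence, by induction on r, the claim holds for every r ≥ 0.
Therefore the largest such d is 2.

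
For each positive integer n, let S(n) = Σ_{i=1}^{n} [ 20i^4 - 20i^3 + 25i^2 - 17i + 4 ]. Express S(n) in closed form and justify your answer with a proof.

S(n) = n(4n^4 + 5n^3 + 5n^2 - n - 1)

We claim S(n) = n(4n^4 + 5n^3 + 5n^2 - n - 1) for all n ≥ 1.
Base case (n = 1): S(1) = 12, and the closed form gives 12. They agree.
Suppose the result is true for n = i, so S(i) = i(4i^4 + 5i^3 + 5i^2 - i - 1).
Then S(i+1) = S(i) + (20i^4 + 60i^3 + 85i^2 + 53i + 12) = (i(4i^4 + 5i^3 + 5i^2 - i - 1)) + (20i^4 + 60i^3 + 85i^2 + 53i + 12).
Simplifying, S(i+1) = (i + 1)(4i^4 + 21i^3 + 44i^2 + 40i + 12) = (i+1)(4(i+1)^4 + 5(i+1)^3 + 5(i+1)^2 - (i+1) - 1),
which is the closed form with n = i+1.
By induction, the statement is established for all n ≥ 1.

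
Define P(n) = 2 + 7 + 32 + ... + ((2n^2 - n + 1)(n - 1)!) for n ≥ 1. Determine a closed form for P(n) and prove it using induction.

We claim P(n) = (2n + 1)n! - 1 for all n ≥ 1.
When n = 1: P(1) = 2, and the closed form gives 2. They agree.
Inductive step: suppose the statement holds for some r ≥ 1, so P(r) = (2r + 1)r! - 1.
Then P(r+1) = P(r) + ((2r^2 + 3r + 2)r!) = ((2r + 1)r! - 1) + ((2r^2 + 3r + 2)r!).
Simplifying, P(r+1) = (2(r+1) + 1)(r+1)! - 1,
which is the closed form with n = r+1.
By the principle of mathematical induction, the result holds for all n ≥ 1.

P(n) = (2n + 1)n! - 1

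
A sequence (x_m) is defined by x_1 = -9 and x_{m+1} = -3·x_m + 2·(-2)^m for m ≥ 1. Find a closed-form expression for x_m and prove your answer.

Computing the first terms: x_1 = -9, x_2 = 23, x_3 = -61. This suggests x_m = -(-2)^(m + 1) - 5(-3)^(m - 1).
For the base case m = 1: the formula gives -9 = -9 = x_1.
Suppose the result is true for m = j, so x_j = -(-2)^(j + 1) - 5(-3)^(j - 1).
Then x_{j+1} = -3·x_j + 2·(-2)^j = -3·(-(-2)^(j + 1) - 5(-3)^(j - 1)) + 2·(-2)^j = -(-2)^(j + 2) - 5(-3)^j = -(-2)^((j+1) + 1) - 5(-3)^((j+1) - 1),
which is the claimed formula at m = j+1.
This completes the induction.

x_m = -(-2)^(m + 1) - 5(-3)^(m - 1)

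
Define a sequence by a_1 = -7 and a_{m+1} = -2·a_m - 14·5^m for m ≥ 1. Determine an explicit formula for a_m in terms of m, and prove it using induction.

Computing the first terms: a_1 = -7, a_2 = -56, a_3 = -238. This suggests a_m = 3(-2)^(m - 1) - 2·5^m.
Base step (m = 1): the formula gives -7 = -7 = a_1.
Suppose the result is true for m = r, so a_r = 3(-2)^(r - 1) - 2·5^r.
Then a_{r+1} = -2·a_r - 14·5^r = -2·(3(-2)^(r - 1) - 2·5^r) - 14·5^r = 3(-2)^r - 2·5^(r + 1) = 3(-2)^((r+1) - 1) - 2·5^(r+1),
which is the claimed formula at m = r+1.
By the principle of mathematical induction, the result holds for all m ≥ 1.

a_m = 3(-2)^(m - 1) - 2·5^m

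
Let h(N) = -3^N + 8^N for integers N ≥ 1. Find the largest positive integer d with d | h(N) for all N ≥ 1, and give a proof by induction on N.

Computing the first values: h(1) = 5 and h(2) = 55; gcd(5, 55) = 5, so d ≤ 5.
We prove 5 | -3^N + 8^N for all N ≥ 1 by induction on N.
Base case (N = 1): h(1) = 5 = 5·(1), so 5 | h(1).
For the inductive step, assume it holds for an arbitrary r ≥ 1, i.e. 5 | h(r). Then
8^{r+1} − 3^{r+1} = 8·8^r − 3·3^r = 8·(8^r − 3^r) + (5)·3^r. The first term is divisible by 5 by the inductive hypothesis, and the second term (5)·3^r is divisible by 5 since 5 | 5. Hence 5 | h(r+1).
By induction, the statement is established for all N ≥ 1.
Therefore the largest such d is 5.

d = 5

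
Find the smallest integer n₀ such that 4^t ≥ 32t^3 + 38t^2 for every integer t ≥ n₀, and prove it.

n₀ = 7

At t = 6: 4096 < 8280, so the inequality fails and n₀ ≥ 7. We prove 4^t ≥ 32t^3 + 38t^2 for all t ≥ 7.
Base step (t = 7): 4^t = 16384 and 32t^3 + 38t^2 = 12838, so 16384 ≥ 12838.
Inductive step: suppose the statement holds for some k ≥ 7, so 4^k ≥ 32k^3 + 38k^2.
Then 4^(k + 1) = 4·(4^k) ≥ 4·(32k^3 + 38k^2).
Also, for k ≥ 7 we have 4·(32k^3 + 38k^2) ≥ 32(k+1)^3 + 38(k+1)^2, since 4·(32k^3 + 38k^2) − (32(k+1)^3 + 38(k+1)^2) = 96k^3 + 18k^2 - 172k - 70, which is nonnegative for all k ≥ 7.
Combining, 4^(k + 1) ≥ 32(k+1)^3 + 38(k+1)^2.
By the principle of mathematical induction, the result holds for all t ≥ 7.
Hence the smallest such n₀ is 7.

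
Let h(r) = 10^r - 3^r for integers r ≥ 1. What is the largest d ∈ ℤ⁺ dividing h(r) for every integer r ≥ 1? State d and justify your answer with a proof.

Computing the first values: h(1) = 7 and h(2) = 91; gcd(7, 91) = 7, so d ≤ 7.
We prove 7 | 10^r - 3^r for all r ≥ 1 by induction on r.
For the base case r = 1: h(1) = 7 = 7·(1), so 7 | h(1).
Suppose the result is true for r = j, i.e. 7 | h(j). Then
10^{j+1} − 3^{j+1} = 10·10^j − 3·3^j = 10·(10^j − 3^j) + (7)·3^j. The first term is divisible by 7 by the inductive hypothesis, and the second term (7)·3^j is divisible by 7 since 7 | 7. Hence 7 | h(j+1).
This completes the induction.
Therefore the largest such d is 7.

d = 7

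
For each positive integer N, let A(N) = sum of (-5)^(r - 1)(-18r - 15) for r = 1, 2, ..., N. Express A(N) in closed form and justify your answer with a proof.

A(N) = 3(-5)^N(N + 1) - 3

We claim A(N) = 3(-5)^N(N + 1) - 3 for all N ≥ 1.
For the base case N = 1: A(1) = -33, and the closed form gives -33. They agree.
Suppose the result is true for N = r, so A(r) = 3(-5)^r(r + 1) - 3.
Then A(r+1) = A(r) + ((-5)^r(-18r - 33)) = (3(-5)^r(r + 1) - 3) + ((-5)^r(-18r - 33)).
Simplifying, A(r+1) = -15(-5)^r·r - 30(-5)^r - 3 = 3(-5)^(r+1)((r+1) + 1) - 3,
which is the closed form with N = r+1.
By induction, the statement is established for all N ≥ 1.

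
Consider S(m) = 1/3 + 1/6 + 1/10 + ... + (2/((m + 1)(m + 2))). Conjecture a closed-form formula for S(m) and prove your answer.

S(m) = m/(m + 2)

We claim S(m) = m/(m + 2) for all m ≥ 1.
Base case (m = 1): S(1) = 1/3, and the closed form gives 1/3. They agree.
Suppose the result is true for m = i, so S(i) = i/(i + 2).
Then S(i+1) = S(i) + (2/((i + 2)(i + 3))) = (i/(i + 2)) + (2/((i + 2)(i + 3))).
Simplifying, S(i+1) = (i + 1)/(i + 3) = (i+1)/((i+1) + 2),
which is the closed form with m = i+1.
Hence, by induction on m, the claim holds for every m ≥ 1.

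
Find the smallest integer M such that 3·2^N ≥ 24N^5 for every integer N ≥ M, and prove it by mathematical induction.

At N = 26: 201326592 < 285153024, so the inequality fails and M ≥ 27. We prove 3·2^N ≥ 24N^5 for all N ≥ 27.
For the base case N = 27: 3·2^N = 402653184 and 24N^5 = 344373768, so 402653184 ≥ 344373768.
Inductive step: suppose the statement holds for some i ≥ 27, so 3·2^i ≥ 24i^5.
Then 3·2^(i + 1) = 2·(3·2^i) ≥ 2·(24i^5).
Also, for i ≥ 27 we have 2·(24i^5) ≥ 24(i+1)^5, since 2 ≥ (1 + 1/i)^5 for all i ≥ 27.
Combining, 3·2^(i + 1) ≥ 24(i+1)^5.
This completes the induction.
Hence the smallest such M is 27.

M = 27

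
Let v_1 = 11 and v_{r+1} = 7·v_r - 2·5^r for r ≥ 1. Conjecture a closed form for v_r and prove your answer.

v_r = 5^r + 6·7^(r - 1)

Computing the first terms: v_1 = 11, v_2 = 67, v_3 = 419. This suggests v_r = 5^r + 6·7^(r - 1).
Base case (r = 1): the formula gives 11 = 11 = v_1.
Inductive step: suppose the statement holds for some m ≥ 1, so v_m = 5^m + 6·7^(m - 1).
Then v_{m+1} = 7·v_m - 2·5^m = 7·(5^m + 6·7^(m - 1)) - 2·5^m = 5^(m + 1) + 6·7^m = 5^(m+1) + 6·7^((m+1) - 1),
which is the claimed formula at r = m+1.
By induction, the statement is established for all r ≥ 1.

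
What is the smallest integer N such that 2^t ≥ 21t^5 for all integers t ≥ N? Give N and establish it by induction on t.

At t = 28: 268435456 < 361417728, so the inequality fails and N ≥ 29. We prove 2^t ≥ 21t^5 for all t ≥ 29.
When t = 29: 2^t = 536870912 and 21t^5 = 430734129, so 536870912 ≥ 430734129.
Inductive step: assume the claim holds for t = i, so 2^i ≥ 21i^5.
Then 2^(i + 1) = 2·(2^i) ≥ 2·(21i^5).
Also, for i ≥ 29 we have 2·(21i^5) ≥ 21(i+1)^5, since 2 ≥ (1 + 1/i)^5 for all i ≥ 29.
Combining, 2^(i + 1) ≥ 21(i+1)^5.
By induction, the statement is established for all t ≥ 29.
Hence the smallest such N is 29.

N = 29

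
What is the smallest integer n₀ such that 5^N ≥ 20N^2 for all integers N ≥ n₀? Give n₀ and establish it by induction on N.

n₀ = 4

At N = 3: 125 < 180, so the inequality fails and n₀ ≥ 4. We prove 5^N ≥ 20N^2 for all N ≥ 4.
Base step (N = 4): 5^N = 625 and 20N^2 = 320, so 625 ≥ 320.
For the inductive step, assume it holds for an arbitrary j ≥ 4, so 5^j ≥ 20j^2.
Then 5^(j + 1) = 5·(5^j) ≥ 5·(20j^2).
Also, for j ≥ 4 we have 5·(20j^2) ≥ 20(j+1)^2, since 5 ≥ (1 + 1/j)^2 for all j ≥ 4.
Combining, 5^(j + 1) ≥ 20(j+1)^2.
Hence, by induction on N, the claim holds for every N ≥ 4.
Hence the smallest such n₀ is 4.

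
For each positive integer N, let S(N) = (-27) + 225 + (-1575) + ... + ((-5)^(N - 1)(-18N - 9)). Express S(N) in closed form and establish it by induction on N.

We claim S(N) = (-5)^N(3N + 2) - 2 for all N ≥ 1.
When N = 1: S(1) = -27, and the closed form gives -27. They agree.
Inductive step: assume the claim holds for N = p, so S(p) = (-5)^p(3p + 2) - 2.
Then S(p+1) = S(p) + ((-5)^p(-18p - 27)) = ((-5)^p(3p + 2) - 2) + ((-5)^p(-18p - 27)).
Simplifying, S(p+1) = -15(-5)^p·p - 25(-5)^p - 2 = (-5)^(p+1)(3(p+1) + 2) - 2,
which is the closed form with N = p+1.
This completes the induction.

S(N) = (-5)^N(3N + 2) - 2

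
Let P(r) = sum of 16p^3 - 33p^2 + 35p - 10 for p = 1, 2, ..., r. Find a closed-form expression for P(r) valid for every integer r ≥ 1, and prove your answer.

P(r) = r(4r^3 - 3r^2 + 5r + 2)

We claim P(r) = r(4r^3 - 3r^2 + 5r + 2) for all r ≥ 1.
When r = 1: P(1) = 8, and the closed form gives 8. They agree.
For the inductive step, assume it holds for an arbitrary p ≥ 1, so P(p) = p(4p^3 - 3p^2 + 5p + 2).
Then P(p+1) = P(p) + (16p^3 + 15p^2 + 17p + 8) = (p(4p^3 - 3p^2 + 5p + 2)) + (16p^3 + 15p^2 + 17p + 8).
Simplifying, P(p+1) = (p + 1)(4p^3 + 9p^2 + 11p + 8) = (p+1)(4(p+1)^3 - 3(p+1)^2 + 5(p+1) + 2),
which is the closed form with r = p+1.
This completes the induction.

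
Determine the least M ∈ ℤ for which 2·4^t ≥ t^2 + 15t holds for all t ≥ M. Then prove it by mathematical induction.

M = 3

At t = 2: 32 < 34, so the inequality fails and M ≥ 3. We prove 2·4^t ≥ t^2 + 15t for all t ≥ 3.
For the base case t = 3: 2·4^t = 128 and t^2 + 15t = 54, so 128 ≥ 54.
For the inductive step, assume it holds for an arbitrary j ≥ 3, so 2·4^j ≥ j^2 + 15j.
Then 2·4^(j + 1) = 4·(2·4^j) ≥ 4·(j^2 + 15j).
Also, for j ≥ 3 we have 4·(j^2 + 15j) ≥ (j+1)^2 + 15(j+1), since 4·(j^2 + 15j) − ((j+1)^2 + 15(j+1)) = 3j^2 + 43j - 16, which is nonnegative for all j ≥ 3.
Combining, 2·4^(j + 1) ≥ (j+1)^2 + 15(j+1).
By the principle of mathematical induction, the result holds for all t ≥ 3.
Hence the smallest such M is 3.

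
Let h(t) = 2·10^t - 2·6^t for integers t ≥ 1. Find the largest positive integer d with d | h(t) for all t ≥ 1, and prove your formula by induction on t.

d = 8

Computing the first values: h(1) = 8 and h(2) = 128; gcd(8, 128) = 8, so d ≤ 8.
We prove 8 | 2·10^t - 2·6^t for all t ≥ 1 by induction on t.
Base case (t = 1): h(1) = 8 = 8·(1), so 8 | h(1).
Inductive step: suppose the statement holds for some r ≥ 1, i.e. 8 | h(r). Then
h(r+1) − 10·h(r) = (2·10^(r+1) - 2·6^(r+1)) − 10·(2·10^r - 2·6^r) = (-2)·6^r·(6 − 10) = (8)·6^r. Since 8 | h(r) by the inductive hypothesis, 8 | 10·h(r); and 8 | 8 since 8 = 8·1. Therefore 8 | h(r+1).
This completes the induction.
Therefore the largest such d is 8.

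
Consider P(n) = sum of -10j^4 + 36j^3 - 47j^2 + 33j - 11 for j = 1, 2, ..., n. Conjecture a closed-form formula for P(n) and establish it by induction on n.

We claim P(n) = -n(2n^4 - 4n^3 + n^2 - 2n + 2) for all n ≥ 1.
Base case (n = 1): P(1) = 1, and the closed form gives 1. They agree.
For the inductive step, assume it holds for an arbitrary j ≥ 1, so P(j) = j(-2j^4 + 4j^3 - j^2 + 2j - 2).
Then P(j+1) = P(j) + (-10j^4 - 4j^3 + j^2 + 7j + 1) = (j(-2j^4 + 4j^3 - j^2 + 2j - 2)) + (-10j^4 - 4j^3 + j^2 + 7j + 1).
Simplifying, P(j+1) = -(j + 1)(2j^4 + 4j^3 + j^2 - 4j - 1) = -(j+1)(2(j+1)^4 - 4(j+1)^3 + (j+1)^2 - 2(j+1) + 2),
which is the closed form with n = j+1.
By the principle of mathematical induction, the result holds for all n ≥ 1.

P(n) = -n(2n^4 - 4n^3 + n^2 - 2n + 2)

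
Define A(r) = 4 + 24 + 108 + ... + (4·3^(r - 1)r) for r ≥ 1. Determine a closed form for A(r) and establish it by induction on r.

We claim A(r) = 3^r(2r - 1) + 1 for all r ≥ 1.
Base step (r = 1): A(1) = 4, and the closed form gives 4. They agree.
For the inductive step, assume it holds for an arbitrary j ≥ 1, so A(j) = 3^j(2j - 1) + 1.
Then A(j+1) = A(j) + (4·3^j(j + 1)) = (3^j(2j - 1) + 1) + (4·3^j(j + 1)).
Simplifying, A(j+1) = 6·3^j·j + 3·3^j + 1 = 3^(j+1)(2(j+1) - 1) + 1,
which is the closed form with r = j+1.
By induction, the statement is established for all r ≥ 1.

A(r) = 3^r(2r - 1) + 1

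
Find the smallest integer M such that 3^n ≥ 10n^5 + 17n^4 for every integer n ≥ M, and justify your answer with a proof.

M = 15

At n = 14: 4782969 < 6031312, so the inequality fails and M ≥ 15. We prove 3^n ≥ 10n^5 + 17n^4 for all n ≥ 15.
Base case (n = 15): 3^n = 14348907 and 10n^5 + 17n^4 = 8454375, so 14348907 ≥ 8454375.
For the inductive step, assume it holds for an arbitrary j ≥ 15, so 3^j ≥ 10j^5 + 17j^4.
Then 3^(j + 1) = 3·(3^j) ≥ 3·(10j^5 + 17j^4).
Also, for j ≥ 15 we have 3·(10j^5 + 17j^4) ≥ 10(j+1)^5 + 17(j+1)^4, since 3·(10j^5 + 17j^4) − (10(j+1)^5 + 17(j+1)^4) = 20j^5 - 16j^4 - 168j^3 - 202j^2 - 118j - 27, which is nonnegative for all j ≥ 15.
Combining, 3^(j + 1) ≥ 10(j+1)^5 + 17(j+1)^4.
Hence, by induction on n, the claim holds for every n ≥ 15.
Hence the smallest such M is 15.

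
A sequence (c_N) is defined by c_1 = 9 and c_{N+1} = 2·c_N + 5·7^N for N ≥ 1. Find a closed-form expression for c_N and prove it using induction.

Computing the first terms: c_1 = 9, c_2 = 53, c_3 = 351. This suggests c_N = 2^N + 7^N.
Base case (N = 1): the formula gives 9 = 9 = c_1.
Suppose the result is true for N = j, so c_j = 2^j + 7^j.
Then c_{j+1} = 2·c_j + 5·7^j = 2·(2^j + 7^j) + 5·7^j = 2^(j + 1) + 7^(j + 1),
which is the claimed formula at N = j+1.
By the principle of mathematical induction, the result holds for all N ≥ 1.

c_N = 2^N + 7^N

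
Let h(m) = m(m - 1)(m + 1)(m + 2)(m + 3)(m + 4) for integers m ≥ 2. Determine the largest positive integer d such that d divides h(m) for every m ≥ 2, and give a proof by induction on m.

Computing the first values: h(2) = 720 and h(3) = 5040; gcd(720, 5040) = 720, so d ≤ 720.
We prove 720 | m(m - 1)(m + 1)(m + 2)(m + 3)(m + 4) for all m ≥ 2 by induction on m.
Base step (m = 2): h(2) = 720 = 720·(1), so 720 | h(2).
For the inductive step, assume it holds for an arbitrary i ≥ 2, i.e. 720 | h(i). Then
h(i+1) − h(i) = i·(i+1)·(i+2)·(i+3)·(i+4)·(i+5) − (i-1)·i·(i+1)·(i+2)·(i+3)·(i+4) = i·(i+1)·(i+2)·(i+3)·(i+4)·[(i+5) − (i-1)] = 6·i·(i+1)·(i+2)·(i+3)·(i+4). The product of 5 consecutive integers is divisible by (5)! = 120, so h(i+1) − h(i) is divisible by 6·120 = 720. By the inductive hypothesis 720 | h(i), hence 720 | h(i+1).
By the principle of mathematical induction, the result holds for all m ≥ 2.
Therefore the largest such d is 720.

d = 720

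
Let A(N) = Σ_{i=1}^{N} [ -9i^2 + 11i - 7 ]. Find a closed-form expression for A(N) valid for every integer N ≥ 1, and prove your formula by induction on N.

We claim A(N) = -N(3N^2 - N + 3) for all N ≥ 1.
When N = 1: A(1) = -5, and the closed form gives -5. They agree.
Inductive step: assume the claim holds for N = i, so A(i) = i(-3i^2 + i - 3).
Then A(i+1) = A(i) + (11i - 9(i + 1)^2 + 4) = (i(-3i^2 + i - 3)) + (11i - 9(i + 1)^2 + 4).
Simplifying, A(i+1) = -(i + 1)(3i^2 + 5i + 5) = -(i+1)(3(i+1)^2 - (i+1) + 3),
which is the closed form with N = i+1.
This completes the induction.

A(N) = -N(3N^2 - N + 3)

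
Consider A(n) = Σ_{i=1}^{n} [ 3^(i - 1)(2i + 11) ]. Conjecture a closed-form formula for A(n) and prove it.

We claim A(n) = 3^n(n + 5) - 5 for all n ≥ 1.
Base step (n = 1): A(1) = 13, and the closed form gives 13. They agree.
For the inductive step, assume it holds for an arbitrary i ≥ 1, so A(i) = 3^i(i + 5) - 5.
Then A(i+1) = A(i) + (3^i(2i + 13)) = (3^i(i + 5) - 5) + (3^i(2i + 13)).
Simplifying, A(i+1) = 3·3^i·i + 18·3^i - 5 = 3^(i+1)((i+1) + 5) - 5,
which is the closed form with n = i+1.
By induction, the statement is established for all n ≥ 1.

A(n) = 3^n(n + 5) - 5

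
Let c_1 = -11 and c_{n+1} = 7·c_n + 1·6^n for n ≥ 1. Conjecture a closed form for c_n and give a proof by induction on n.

Computing the first terms: c_1 = -11, c_2 = -71, c_3 = -461. This suggests c_n = -6^n - 5·7^(n - 1).
When n = 1: the formula gives -11 = -11 = c_1.
Inductive step: assume the claim holds for n = r, so c_r = -6^r - 5·7^(r - 1).
Then c_{r+1} = 7·c_r + 1·6^r = 7·(-6^r - 5·7^(r - 1)) + 1·6^r = -6^(r + 1) - 5·7^r = -6^(r+1) - 5·7^((r+1) - 1),
which is the claimed formula at n = r+1.
By induction, the statement is established for all n ≥ 1.

c_n = -6^n - 5·7^(n - 1)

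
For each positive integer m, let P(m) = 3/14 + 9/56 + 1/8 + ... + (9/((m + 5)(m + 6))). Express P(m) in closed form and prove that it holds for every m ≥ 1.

P(m) = 3m/(2(m + 6))

We claim P(m) = 3m/(2(m + 6)) for all m ≥ 1.
Base case (m = 1): P(1) = 3/14, and the closed form gives 3/14. They agree.
Inductive step: suppose the statement holds for some k ≥ 1, so P(k) = 3k/(2(k + 6)).
Then P(k+1) = P(k) + (9/((k + 6)(k + 7))) = (3k/(2(k + 6))) + (9/((k + 6)(k + 7))).
Simplifying, P(k+1) = 3(k + 1)/(2(k + 7)) = 3(k+1)/(2((k+1) + 6)),
which is the closed form with m = k+1.
Hence, by induction on m, the claim holds for every m ≥ 1.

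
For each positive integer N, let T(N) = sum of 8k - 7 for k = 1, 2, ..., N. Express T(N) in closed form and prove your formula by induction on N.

T(N) = N(4N - 3)

We claim T(N) = N(4N - 3) for all N ≥ 1.
When N = 1: T(1) = 1, and the closed form gives 1. They agree.
Inductive step: suppose the statement holds for some k ≥ 1, so T(k) = k(4k - 3).
Then T(k+1) = T(k) + (8k + 1) = (k(4k - 3)) + (8k + 1).
Simplifying, T(k+1) = (k + 1)(4k + 1) = (k+1)(4(k+1) - 3),
which is the closed form with N = k+1.
By induction, the statement is established for all N ≥ 1.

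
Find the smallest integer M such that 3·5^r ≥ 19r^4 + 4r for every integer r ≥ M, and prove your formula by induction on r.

At r = 5: 9375 < 11895, so the inequality fails and M ≥ 6. We prove 3·5^r ≥ 19r^4 + 4r for all r ≥ 6.
For the base case r = 6: 3·5^r = 46875 and 19r^4 + 4r = 24648, so 46875 ≥ 24648.
Inductive step: suppose the statement holds for some k ≥ 6, so 3·5^k ≥ 19k^4 + 4k.
Then 3·5^(k + 1) = 5·(3·5^k) ≥ 5·(19k^4 + 4k).
Also, for k ≥ 6 we have 5·(19k^4 + 4k) ≥ 19(k+1)^4 + 4(k+1), since 5·(19k^4 + 4k) − (19(k+1)^4 + 4(k+1)) = 76k^4 - 76k^3 - 114k^2 - 60k - 23, which is nonnegative for all k ≥ 6.
Combining, 3·5^(k + 1) ≥ 19(k+1)^4 + 4(k+1).
Hence, by induction on r, the claim holds for every r ≥ 6.
Hence the smallest such M is 6.

M = 6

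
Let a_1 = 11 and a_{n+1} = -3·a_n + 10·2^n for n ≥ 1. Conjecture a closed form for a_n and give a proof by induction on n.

Computing the first terms: a_1 = 11, a_2 = -13, a_3 = 79. This suggests a_n = 7(-3)^(n - 1) + 2^(n + 1).
Base step (n = 1): the formula gives 11 = 11 = a_1.
For the inductive step, assume it holds for an arbitrary r ≥ 1, so a_r = 7(-3)^(r - 1) + 2^(r + 1).
Then a_{r+1} = -3·a_r + 10·2^r = -3·(7(-3)^(r - 1) + 2^(r + 1)) + 10·2^r = 7(-3)^r + 2^(r + 2) = 7(-3)^((r+1) - 1) + 2^((r+1) + 1),
which is the claimed formula at n = r+1.
This completes the induction.

a_n = 7(-3)^(n - 1) + 2^(n + 1)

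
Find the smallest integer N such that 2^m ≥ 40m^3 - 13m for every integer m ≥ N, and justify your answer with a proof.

N = 18

At m = 17: 131072 < 196299, so the inequality fails and N ≥ 18. We prove 2^m ≥ 40m^3 - 13m for all m ≥ 18.
Base case (m = 18): 2^m = 262144 and 40m^3 - 13m = 233046, so 262144 ≥ 233046.
Suppose the result is true for m = k, so 2^k ≥ 40k^3 - 13k.
Then 2^(k + 1) = 2·(2^k) ≥ 2·(40k^3 - 13k).
Also, for k ≥ 18 we have 2·(40k^3 - 13k) ≥ 40(k+1)^3 - 13(k+1), since 2·(40k^3 - 13k) − (40(k+1)^3 - 13(k+1)) = 40k^3 - 120k^2 - 133k - 27, which is nonnegative for all k ≥ 18.
Combining, 2^(k + 1) ≥ 40(k+1)^3 - 13(k+1).
By induction, the statement is established for all m ≥ 18.
Hence the smallest such N is 18.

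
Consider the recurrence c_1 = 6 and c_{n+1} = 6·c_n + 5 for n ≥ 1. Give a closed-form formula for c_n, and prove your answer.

Computing the first terms: c_1 = 6, c_2 = 41, c_3 = 251. This suggests c_n = 7·6^(n - 1) - 1.
When n = 1: the formula gives 6 = 6 = c_1.
Inductive step: suppose the statement holds for some j ≥ 1, so c_j = 7·6^(j - 1) - 1.
Then c_{j+1} = 6·c_j + 5 = 6·(7·6^(j - 1) - 1) + 5 = 7·6^j - 1 = 7·6^((j+1) - 1) - 1,
which is the claimed formula at n = j+1.
Hence, by induction on n, the claim holds for every n ≥ 1.

c_n = 7·6^(n - 1) - 1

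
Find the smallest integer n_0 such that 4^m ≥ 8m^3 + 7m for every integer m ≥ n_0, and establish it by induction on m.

n_0 = 6

At m = 5: 1024 < 1035, so the inequality fails and n_0 ≥ 6. We prove 4^m ≥ 8m^3 + 7m for all m ≥ 6.
When m = 6: 4^m = 4096 and 8m^3 + 7m = 1770, so 4096 ≥ 1770.
Suppose the result is true for m = j, so 4^j ≥ 8j^3 + 7j.
Then 4^(j + 1) = 4·(4^j) ≥ 4·(8j^3 + 7j).
Also, for j ≥ 6 we have 4·(8j^3 + 7j) ≥ 8(j+1)^3 + 7(j+1), since 4·(8j^3 + 7j) − (8(j+1)^3 + 7(j+1)) = 24j^3 - 24j^2 - 3j - 15, which is nonnegative for all j ≥ 6.
Combining, 4^(j + 1) ≥ 8(j+1)^3 + 7(j+1).
This completes the induction.
Hence the smallest such n_0 is 6.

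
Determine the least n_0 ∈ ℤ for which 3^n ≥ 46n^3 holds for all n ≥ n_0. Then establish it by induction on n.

At n = 9: 19683 < 33534, so the inequality fails and n_0 ≥ 10. We prove 3^n ≥ 46n^3 for all n ≥ 10.
When n = 10: 3^n = 59049 and 46n^3 = 46000, so 59049 ≥ 46000.
For the inductive step, assume it holds for an arbitrary j ≥ 10, so 3^j ≥ 46j^3.
Then 3^(j + 1) = 3·(3^j) ≥ 3·(46j^3).
Also, for j ≥ 10 we have 3·(46j^3) ≥ 46(j+1)^3, since 3 ≥ (1 + 1/j)^3 for all j ≥ 10.
Combining, 3^(j + 1) ≥ 46(j+1)^3.
This completes the induction.
Hence the smallest such n_0 is 10.

n_0 = 10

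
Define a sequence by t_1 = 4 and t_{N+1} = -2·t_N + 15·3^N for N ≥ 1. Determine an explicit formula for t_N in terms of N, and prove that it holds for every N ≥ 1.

Computing the first terms: t_1 = 4, t_2 = 37, t_3 = 61. This suggests t_N = -5(-2)^(N - 1) + 3^(N + 1).
Base case (N = 1): the formula gives 4 = 4 = t_1.
Inductive step: assume the claim holds for N = k, so t_k = -5(-2)^(k - 1) + 3^(k + 1).
Then t_{k+1} = -2·t_k + 15·3^k = -2·(-5(-2)^(k - 1) + 3^(k + 1)) + 15·3^k = -5(-2)^k + 3^(k + 2) = -5(-2)^((k+1) - 1) + 3^((k+1) + 1),
which is the claimed formula at N = k+1.
By induction, the statement is established for all N ≥ 1.

t_N = -5(-2)^(N - 1) + 3^(N + 1)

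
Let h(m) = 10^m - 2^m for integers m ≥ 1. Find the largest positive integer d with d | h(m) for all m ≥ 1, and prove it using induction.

Computing the first values: h(1) = 8 and h(2) = 96; gcd(8, 96) = 8, so d ≤ 8.
We prove 8 | 10^m - 2^m for all m ≥ 1 by induction on m.
Base case (m = 1): h(1) = 8 = 8·(1), so 8 | h(1).
Inductive step: assume the claim holds for m = p, i.e. 8 | h(p). Then
10^{p+1} − 2^{p+1} = 10·10^p − 2·2^p = 10·(10^p − 2^p) + (8)·2^p. The first term is divisible by 8 by the inductive hypothesis, and the second term (8)·2^p is divisible by 8 since 8 | 8. Hence 8 | h(p+1).
Hence, by induction on m, the claim holds for every m ≥ 1.
Therefore the largest such d is 8.

d = 8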